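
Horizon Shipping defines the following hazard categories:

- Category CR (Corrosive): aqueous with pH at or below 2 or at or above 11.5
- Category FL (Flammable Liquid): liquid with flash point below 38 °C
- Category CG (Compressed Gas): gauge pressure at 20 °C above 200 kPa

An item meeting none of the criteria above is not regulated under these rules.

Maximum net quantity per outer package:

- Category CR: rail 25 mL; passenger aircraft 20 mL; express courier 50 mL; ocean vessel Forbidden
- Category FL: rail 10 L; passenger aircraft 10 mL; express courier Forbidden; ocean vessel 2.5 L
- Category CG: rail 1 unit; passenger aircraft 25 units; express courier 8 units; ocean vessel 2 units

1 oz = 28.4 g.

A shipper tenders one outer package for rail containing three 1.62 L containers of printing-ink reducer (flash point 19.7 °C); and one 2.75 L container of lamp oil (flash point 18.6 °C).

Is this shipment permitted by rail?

Printing-ink reducer: flash point 19.7 °C < 38 °C → Category FL (Flammable Liquid).
Flash point 18.6 °C meets the Category FL criterion (Flammable Liquid), so the lamp oil is Category FL.
Total Category FL: (three 1.62 L containers = 4.86 L) + 2.75 L = 7.61 L.
7.61 L ≤ 10 L (rail limit, Category FL) — within limit.

Yes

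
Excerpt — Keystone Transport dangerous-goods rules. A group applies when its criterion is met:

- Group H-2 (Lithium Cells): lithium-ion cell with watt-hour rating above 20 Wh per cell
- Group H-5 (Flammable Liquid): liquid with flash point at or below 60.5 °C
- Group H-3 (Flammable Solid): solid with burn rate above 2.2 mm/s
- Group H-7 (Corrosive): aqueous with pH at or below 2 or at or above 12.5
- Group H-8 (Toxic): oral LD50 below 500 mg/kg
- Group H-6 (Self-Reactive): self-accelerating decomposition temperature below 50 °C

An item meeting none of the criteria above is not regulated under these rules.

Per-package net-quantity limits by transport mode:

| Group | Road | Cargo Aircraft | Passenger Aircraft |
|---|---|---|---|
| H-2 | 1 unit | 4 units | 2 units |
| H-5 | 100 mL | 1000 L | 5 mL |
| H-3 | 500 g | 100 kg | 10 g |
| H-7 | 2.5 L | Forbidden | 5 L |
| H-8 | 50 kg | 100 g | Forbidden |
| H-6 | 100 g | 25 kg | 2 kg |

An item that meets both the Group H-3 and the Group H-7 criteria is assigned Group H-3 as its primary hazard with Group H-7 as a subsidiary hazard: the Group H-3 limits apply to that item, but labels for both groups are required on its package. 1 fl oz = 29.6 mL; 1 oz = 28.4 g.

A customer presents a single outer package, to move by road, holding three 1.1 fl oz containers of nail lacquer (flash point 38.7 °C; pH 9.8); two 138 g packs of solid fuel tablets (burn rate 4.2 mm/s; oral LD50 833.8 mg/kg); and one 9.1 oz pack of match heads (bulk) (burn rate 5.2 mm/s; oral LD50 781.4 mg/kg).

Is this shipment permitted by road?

No

With flash point 38.7 °C (≤ 60.5 °C), the nail lacquer falls in Group H-5.
Burn rate 4.2 mm/s meets the Group H-3 criterion (Flammable Solid), so the solid fuel tablets are Group H-3.
The match heads (bulk) have burn rate 5.2 mm/s, which is > 2.2 mm/s, so they are Group H-3 (Flammable Solid).
Total Group H-3: (two 138 g packs = 276 g) + (one 9.1 oz pack = 258.44 g) = 534.44 g.
534.44 g exceeds the road limit of 500 g for Group H-3.
Group H-5 quantity: three 1.1 fl oz containers = 97.68 mL.
97.68 mL ≤ 100 mL (road limit, Group H-5) — within limit.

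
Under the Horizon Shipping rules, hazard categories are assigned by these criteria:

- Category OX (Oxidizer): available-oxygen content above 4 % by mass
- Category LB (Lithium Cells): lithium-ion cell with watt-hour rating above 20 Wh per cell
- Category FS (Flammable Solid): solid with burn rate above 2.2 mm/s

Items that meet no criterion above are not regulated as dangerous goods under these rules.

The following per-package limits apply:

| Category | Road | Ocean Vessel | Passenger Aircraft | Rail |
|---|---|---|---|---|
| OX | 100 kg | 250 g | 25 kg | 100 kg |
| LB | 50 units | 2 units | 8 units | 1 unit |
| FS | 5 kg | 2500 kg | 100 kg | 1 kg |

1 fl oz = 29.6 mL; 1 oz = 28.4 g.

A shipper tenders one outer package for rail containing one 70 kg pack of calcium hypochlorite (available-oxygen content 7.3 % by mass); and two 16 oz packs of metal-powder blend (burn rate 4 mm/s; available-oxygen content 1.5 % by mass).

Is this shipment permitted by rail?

Yes

Available-oxygen content 7.3 % by mass meets the Category OX criterion (Oxidizer), so the calcium hypochlorite is Category OX.
The metal-powder blend has burn rate 4 mm/s, which is > 2.2 mm/s, so it is Category FS (Flammable Solid).
Category FS quantity: two 16 oz packs = 908.8 g.
908.8 g ≤ 1 kg (rail limit, Category FS) — within limit.
Category OX quantity: 70 kg.
70 kg ≤ 100 kg (rail limit, Category OX) — within limit.
Every hazard category is within its rail limit and no segregation rule is violated.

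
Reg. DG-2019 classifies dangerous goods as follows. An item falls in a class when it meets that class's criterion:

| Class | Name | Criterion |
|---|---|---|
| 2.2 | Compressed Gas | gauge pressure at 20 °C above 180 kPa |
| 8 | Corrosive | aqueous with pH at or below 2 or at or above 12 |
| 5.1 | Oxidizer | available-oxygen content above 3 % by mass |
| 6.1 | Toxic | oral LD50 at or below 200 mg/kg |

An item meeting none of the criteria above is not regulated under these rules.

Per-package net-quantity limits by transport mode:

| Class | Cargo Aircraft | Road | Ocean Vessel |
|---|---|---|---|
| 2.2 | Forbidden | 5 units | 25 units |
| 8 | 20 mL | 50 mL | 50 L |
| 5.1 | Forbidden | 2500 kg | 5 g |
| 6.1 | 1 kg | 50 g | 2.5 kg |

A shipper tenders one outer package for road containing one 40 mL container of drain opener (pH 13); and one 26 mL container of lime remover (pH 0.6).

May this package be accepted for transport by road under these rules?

Drain opener: pH 13 ≥ 12 → Class 8 (Corrosive).
Lime remover: pH 0.6 ≤ 2 → Class 8 (Corrosive).
Class 8 net quantity: 40 mL + 26 mL = 66 mL.
That exceeds the Class 8 road limit of 50 mL.

No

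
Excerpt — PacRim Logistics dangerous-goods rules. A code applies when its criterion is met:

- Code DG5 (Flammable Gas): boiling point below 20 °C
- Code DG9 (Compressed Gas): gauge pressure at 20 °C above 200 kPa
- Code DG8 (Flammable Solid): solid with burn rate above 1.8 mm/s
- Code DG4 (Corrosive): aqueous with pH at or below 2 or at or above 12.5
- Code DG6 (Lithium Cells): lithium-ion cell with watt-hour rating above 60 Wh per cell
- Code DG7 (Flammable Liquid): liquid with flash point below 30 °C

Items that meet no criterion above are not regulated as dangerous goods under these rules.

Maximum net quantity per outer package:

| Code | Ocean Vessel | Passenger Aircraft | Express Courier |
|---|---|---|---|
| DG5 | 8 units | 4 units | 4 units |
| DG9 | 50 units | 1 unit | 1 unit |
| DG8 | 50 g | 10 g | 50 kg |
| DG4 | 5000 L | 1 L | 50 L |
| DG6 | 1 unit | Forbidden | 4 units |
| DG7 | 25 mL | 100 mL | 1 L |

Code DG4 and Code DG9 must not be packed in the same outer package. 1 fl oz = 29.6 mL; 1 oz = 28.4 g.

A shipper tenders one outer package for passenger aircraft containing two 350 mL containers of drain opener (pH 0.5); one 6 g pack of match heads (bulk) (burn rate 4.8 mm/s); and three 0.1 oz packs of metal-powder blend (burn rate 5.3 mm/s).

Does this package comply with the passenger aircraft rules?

No

The drain opener has pH 0.5, which is ≤ 2, so it is Code DG4 (Corrosive).
The match heads (bulk) have burn rate 4.8 mm/s, which is > 1.8 mm/s, so they are Code DG8 (Flammable Solid).
The metal-powder blend has burn rate 5.3 mm/s, which is > 1.8 mm/s, so it is Code DG8 (Flammable Solid).
Code DG4 quantity: two 350 mL containers = 700 mL.
700 mL is within the passenger aircraft limit of 1 L for Code DG4.
Code DG8 net quantity: 6 g + (three 0.1 oz packs = 8.52 g) = 14.52 g.
That exceeds the Code DG8 passenger aircraft limit of 10 g.
The segregation rule (Code DG4 with Code DG9) does not apply to Code DG4 with Code DG8.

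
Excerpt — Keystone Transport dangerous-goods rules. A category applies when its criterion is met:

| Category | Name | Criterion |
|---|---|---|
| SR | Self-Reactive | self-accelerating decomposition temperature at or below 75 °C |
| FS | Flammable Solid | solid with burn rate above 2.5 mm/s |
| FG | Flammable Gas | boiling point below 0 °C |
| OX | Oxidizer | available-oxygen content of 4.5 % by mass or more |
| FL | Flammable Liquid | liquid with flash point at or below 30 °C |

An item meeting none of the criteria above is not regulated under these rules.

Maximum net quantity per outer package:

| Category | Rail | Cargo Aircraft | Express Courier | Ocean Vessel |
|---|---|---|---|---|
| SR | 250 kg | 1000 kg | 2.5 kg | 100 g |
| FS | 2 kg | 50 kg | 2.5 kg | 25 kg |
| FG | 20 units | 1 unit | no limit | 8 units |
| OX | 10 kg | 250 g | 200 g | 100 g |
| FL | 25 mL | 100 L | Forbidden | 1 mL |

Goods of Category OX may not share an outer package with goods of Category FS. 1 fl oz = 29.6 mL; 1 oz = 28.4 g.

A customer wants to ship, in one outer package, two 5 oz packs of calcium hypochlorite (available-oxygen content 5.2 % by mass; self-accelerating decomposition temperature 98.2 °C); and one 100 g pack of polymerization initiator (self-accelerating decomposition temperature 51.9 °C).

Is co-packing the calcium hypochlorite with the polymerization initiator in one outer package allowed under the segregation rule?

Yes

Available-oxygen content 5.2 % by mass meets the Category OX criterion (Oxidizer), so the calcium hypochlorite is Category OX.
With self-accelerating decomposition temperature 51.9 °C (≤ 75 °C), the polymerization initiator falls in Category SR.
No segregation rule bars Category OX with Category SR.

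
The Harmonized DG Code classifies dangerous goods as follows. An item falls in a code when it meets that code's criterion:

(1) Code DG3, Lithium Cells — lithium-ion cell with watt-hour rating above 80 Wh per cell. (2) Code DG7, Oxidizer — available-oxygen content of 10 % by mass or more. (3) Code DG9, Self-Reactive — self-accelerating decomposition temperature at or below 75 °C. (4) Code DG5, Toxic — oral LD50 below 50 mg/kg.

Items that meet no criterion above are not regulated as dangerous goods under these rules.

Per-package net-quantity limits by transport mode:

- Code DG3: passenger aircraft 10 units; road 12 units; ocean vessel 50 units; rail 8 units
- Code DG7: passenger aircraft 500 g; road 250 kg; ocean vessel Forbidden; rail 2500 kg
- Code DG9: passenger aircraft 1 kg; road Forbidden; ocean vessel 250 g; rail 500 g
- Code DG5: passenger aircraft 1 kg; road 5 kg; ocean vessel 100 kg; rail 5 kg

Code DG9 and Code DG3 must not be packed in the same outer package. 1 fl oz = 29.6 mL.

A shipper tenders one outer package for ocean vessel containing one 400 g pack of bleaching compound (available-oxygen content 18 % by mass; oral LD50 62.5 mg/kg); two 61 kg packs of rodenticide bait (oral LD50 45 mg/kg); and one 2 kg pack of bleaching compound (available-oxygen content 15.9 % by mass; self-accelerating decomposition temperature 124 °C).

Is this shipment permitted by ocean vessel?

No

Bleaching compound: available-oxygen content 18 % by mass ≥ 10 % by mass → Code DG7 (Oxidizer).
With oral LD50 45 mg/kg (< 50 mg/kg), the rodenticide bait falls in Code DG5.
With available-oxygen content 15.9 % by mass (≥ 10 % by mass), the bleaching compound falls in Code DG7.
Total Code DG7: 400 g + 2 kg = 2.4 kg.
Code DG7 is Forbidden by ocean vessel.
Code DG5 quantity: two 61 kg packs = 122 kg.
122 kg > 100 kg (ocean vessel limit, Code DG5) — over the limit.
The segregation rule (Code DG9 with Code DG3) does not apply to Code DG7 with Code DG5.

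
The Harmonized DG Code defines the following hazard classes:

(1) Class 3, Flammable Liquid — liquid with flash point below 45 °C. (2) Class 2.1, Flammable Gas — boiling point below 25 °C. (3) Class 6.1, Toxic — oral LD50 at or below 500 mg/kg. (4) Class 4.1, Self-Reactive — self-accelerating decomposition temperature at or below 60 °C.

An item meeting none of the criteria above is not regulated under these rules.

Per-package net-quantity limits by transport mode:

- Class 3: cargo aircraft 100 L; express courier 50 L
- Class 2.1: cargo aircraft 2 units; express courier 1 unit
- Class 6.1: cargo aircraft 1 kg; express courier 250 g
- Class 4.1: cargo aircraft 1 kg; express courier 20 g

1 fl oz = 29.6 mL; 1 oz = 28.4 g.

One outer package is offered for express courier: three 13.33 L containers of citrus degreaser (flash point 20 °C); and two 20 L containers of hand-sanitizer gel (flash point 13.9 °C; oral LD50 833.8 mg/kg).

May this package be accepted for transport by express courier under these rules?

No

With flash point 20 °C (< 45 °C), the citrus degreaser falls in Class 3.
With flash point 13.9 °C (< 45 °C), the hand-sanitizer gel falls in Class 3.
Total Class 3: (three 13.33 L containers = 39.99 L) + (two 20 L containers = 40 L) = 79.99 L.
That exceeds the Class 3 express courier limit of 50 L.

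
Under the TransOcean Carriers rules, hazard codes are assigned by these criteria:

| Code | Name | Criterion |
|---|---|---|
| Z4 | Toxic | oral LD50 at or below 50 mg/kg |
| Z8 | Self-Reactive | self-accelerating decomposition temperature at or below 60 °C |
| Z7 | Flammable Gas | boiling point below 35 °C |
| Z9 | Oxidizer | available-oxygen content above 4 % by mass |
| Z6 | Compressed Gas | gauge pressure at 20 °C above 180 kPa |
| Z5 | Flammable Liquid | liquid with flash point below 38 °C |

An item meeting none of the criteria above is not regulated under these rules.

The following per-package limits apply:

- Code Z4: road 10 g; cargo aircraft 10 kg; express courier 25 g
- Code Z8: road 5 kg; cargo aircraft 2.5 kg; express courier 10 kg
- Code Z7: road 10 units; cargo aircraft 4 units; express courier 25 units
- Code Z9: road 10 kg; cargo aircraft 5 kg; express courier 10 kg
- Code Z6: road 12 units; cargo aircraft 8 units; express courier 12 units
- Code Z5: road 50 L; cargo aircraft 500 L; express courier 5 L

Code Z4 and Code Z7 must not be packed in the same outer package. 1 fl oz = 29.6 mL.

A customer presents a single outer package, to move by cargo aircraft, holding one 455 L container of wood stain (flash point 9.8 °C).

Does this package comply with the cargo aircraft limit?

Yes

Wood stain: flash point 9.8 °C < 38 °C → Code Z5 (Flammable Liquid).
Code Z5 quantity: 455 L.
That is within the Code Z5 cargo aircraft limit of 500 L.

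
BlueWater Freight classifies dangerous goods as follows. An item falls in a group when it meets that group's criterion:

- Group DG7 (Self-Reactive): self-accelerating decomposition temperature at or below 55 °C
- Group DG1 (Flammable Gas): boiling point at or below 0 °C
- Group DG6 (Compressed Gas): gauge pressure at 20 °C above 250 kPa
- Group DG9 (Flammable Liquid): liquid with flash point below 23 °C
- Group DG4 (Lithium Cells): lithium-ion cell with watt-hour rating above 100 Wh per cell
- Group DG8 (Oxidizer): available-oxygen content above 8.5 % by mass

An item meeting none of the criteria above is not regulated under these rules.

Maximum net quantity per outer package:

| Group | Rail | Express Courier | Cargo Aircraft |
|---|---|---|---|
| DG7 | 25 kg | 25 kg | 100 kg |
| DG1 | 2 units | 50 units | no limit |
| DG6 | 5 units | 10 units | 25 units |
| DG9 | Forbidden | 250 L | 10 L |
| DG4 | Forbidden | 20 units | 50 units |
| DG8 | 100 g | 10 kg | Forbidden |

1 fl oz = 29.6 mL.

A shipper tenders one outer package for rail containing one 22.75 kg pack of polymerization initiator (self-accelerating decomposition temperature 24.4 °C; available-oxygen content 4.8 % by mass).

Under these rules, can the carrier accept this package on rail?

The polymerization initiator has self-accelerating decomposition temperature 24.4 °C, which is ≤ 55 °C, so it is Group DG7 (Self-Reactive).
Group DG7 quantity: 22.75 kg.
22.75 kg is within the rail limit of 25 kg for Group DG7.

Yes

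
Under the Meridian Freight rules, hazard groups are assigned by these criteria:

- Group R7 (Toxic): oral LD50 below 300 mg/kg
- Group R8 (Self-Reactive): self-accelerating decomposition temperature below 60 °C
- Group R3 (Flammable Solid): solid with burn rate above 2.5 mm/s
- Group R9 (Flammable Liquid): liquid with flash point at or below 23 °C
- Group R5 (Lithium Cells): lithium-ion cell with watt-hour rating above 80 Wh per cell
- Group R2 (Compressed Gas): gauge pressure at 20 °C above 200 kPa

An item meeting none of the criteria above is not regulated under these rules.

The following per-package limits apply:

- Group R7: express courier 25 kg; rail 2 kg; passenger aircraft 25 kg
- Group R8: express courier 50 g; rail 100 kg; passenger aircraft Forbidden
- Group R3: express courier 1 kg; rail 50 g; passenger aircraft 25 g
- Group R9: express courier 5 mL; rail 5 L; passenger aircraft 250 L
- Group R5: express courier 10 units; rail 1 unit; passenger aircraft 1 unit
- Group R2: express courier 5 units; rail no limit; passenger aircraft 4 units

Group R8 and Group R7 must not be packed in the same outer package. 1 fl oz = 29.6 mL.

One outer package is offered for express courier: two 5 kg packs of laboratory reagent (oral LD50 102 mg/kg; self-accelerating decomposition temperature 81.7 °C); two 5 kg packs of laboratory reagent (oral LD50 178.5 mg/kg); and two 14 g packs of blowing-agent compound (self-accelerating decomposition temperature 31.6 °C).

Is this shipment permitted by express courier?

No

Laboratory reagent: oral LD50 102 mg/kg < 300 mg/kg → Group R7 (Toxic).
The laboratory reagent has oral LD50 178.5 mg/kg, which is < 300 mg/kg, so it is Group R7 (Toxic).
Self-accelerating decomposition temperature 31.6 °C meets the Group R8 criterion (Self-Reactive), so the blowing-agent compound is Group R8.
Group R8 quantity: two 14 g packs = 28 g.
28 g is within the express courier limit of 50 g for Group R8.
Group R7 net quantity: (two 5 kg packs = 10 kg) + (two 5 kg packs = 10 kg) = 20 kg.
20 kg is within the express courier limit of 25 kg for Group R7.
Group R8 and Group R7 may not share an outer package.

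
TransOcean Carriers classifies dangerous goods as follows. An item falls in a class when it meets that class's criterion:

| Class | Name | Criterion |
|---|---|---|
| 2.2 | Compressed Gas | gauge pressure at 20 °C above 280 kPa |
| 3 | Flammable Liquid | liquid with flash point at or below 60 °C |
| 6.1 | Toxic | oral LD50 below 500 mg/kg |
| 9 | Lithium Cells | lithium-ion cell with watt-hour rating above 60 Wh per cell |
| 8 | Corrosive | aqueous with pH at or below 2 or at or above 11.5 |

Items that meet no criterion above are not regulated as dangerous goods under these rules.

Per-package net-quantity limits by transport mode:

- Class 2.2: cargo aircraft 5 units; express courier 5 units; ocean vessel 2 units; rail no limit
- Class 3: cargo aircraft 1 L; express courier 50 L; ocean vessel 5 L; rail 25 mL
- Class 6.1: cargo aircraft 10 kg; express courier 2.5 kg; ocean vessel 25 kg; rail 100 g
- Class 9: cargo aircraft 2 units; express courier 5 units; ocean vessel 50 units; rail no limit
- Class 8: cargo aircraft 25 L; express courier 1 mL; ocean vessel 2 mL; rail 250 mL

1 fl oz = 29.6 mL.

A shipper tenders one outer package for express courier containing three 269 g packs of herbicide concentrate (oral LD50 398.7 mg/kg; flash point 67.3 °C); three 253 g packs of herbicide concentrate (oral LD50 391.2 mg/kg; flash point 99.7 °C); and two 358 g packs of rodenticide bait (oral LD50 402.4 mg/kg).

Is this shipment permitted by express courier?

Yes

With oral LD50 398.7 mg/kg (< 500 mg/kg), the herbicide concentrate falls in Class 6.1.
The herbicide concentrate has oral LD50 391.2 mg/kg, which is < 500 mg/kg, so it is Class 6.1 (Toxic).
With oral LD50 402.4 mg/kg (< 500 mg/kg), the rodenticide bait falls in Class 6.1.
Total Class 6.1: (three 269 g packs = 807 g) + (three 253 g packs = 759 g) + (two 358 g packs = 716 g) = 2.282 kg.
That is within the Class 6.1 express courier limit of 2.5 kg.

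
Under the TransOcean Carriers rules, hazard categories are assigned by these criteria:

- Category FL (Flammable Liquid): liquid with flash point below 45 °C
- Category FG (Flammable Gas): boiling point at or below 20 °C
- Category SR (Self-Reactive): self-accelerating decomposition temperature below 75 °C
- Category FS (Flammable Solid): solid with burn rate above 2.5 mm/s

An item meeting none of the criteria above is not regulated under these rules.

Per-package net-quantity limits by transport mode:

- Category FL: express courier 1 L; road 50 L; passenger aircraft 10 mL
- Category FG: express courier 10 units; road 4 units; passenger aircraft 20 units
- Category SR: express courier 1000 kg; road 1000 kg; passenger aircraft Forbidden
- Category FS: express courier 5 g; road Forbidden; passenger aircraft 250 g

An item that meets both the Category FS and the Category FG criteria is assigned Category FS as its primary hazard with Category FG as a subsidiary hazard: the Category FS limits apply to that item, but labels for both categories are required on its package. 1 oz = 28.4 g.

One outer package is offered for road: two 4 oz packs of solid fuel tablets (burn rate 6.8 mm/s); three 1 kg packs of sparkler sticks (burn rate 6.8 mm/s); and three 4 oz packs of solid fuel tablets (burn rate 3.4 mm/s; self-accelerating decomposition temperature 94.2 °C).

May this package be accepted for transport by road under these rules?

Solid fuel tablets: burn rate 6.8 mm/s > 2.5 mm/s → Category FS (Flammable Solid).
With burn rate 6.8 mm/s (> 2.5 mm/s), the sparkler sticks fall in Category FS.
Burn rate 3.4 mm/s meets the Category FS criterion (Flammable Solid), so the solid fuel tablets are Category FS.
Total Category FS: (two 4 oz packs = 227.2 g) + (three 1 kg packs = 3 kg) + (three 4 oz packs = 340.8 g) = 3.568 kg.
By road, Category FS is Forbidden regardless of quantity.

No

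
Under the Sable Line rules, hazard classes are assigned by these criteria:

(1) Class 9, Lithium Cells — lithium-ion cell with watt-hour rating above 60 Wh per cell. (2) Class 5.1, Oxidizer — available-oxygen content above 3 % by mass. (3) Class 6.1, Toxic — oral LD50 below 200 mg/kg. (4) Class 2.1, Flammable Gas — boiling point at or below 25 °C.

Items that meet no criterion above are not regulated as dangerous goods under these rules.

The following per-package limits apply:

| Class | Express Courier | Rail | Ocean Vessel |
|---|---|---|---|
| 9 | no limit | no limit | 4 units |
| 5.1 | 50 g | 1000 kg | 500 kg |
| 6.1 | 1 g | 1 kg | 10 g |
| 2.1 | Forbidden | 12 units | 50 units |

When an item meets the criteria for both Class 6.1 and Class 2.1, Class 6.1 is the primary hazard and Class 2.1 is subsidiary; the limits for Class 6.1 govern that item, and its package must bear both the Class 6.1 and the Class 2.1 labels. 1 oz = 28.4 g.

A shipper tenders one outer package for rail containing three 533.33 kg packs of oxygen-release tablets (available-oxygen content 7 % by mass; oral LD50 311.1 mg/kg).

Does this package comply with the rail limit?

No

Oxygen-release tablets: available-oxygen content 7 % by mass > 3 % by mass → Class 5.1 (Oxidizer).
Class 5.1 quantity: three 533.33 kg packs = 1599.99 kg.
That exceeds the Class 5.1 rail limit of 1000 kg.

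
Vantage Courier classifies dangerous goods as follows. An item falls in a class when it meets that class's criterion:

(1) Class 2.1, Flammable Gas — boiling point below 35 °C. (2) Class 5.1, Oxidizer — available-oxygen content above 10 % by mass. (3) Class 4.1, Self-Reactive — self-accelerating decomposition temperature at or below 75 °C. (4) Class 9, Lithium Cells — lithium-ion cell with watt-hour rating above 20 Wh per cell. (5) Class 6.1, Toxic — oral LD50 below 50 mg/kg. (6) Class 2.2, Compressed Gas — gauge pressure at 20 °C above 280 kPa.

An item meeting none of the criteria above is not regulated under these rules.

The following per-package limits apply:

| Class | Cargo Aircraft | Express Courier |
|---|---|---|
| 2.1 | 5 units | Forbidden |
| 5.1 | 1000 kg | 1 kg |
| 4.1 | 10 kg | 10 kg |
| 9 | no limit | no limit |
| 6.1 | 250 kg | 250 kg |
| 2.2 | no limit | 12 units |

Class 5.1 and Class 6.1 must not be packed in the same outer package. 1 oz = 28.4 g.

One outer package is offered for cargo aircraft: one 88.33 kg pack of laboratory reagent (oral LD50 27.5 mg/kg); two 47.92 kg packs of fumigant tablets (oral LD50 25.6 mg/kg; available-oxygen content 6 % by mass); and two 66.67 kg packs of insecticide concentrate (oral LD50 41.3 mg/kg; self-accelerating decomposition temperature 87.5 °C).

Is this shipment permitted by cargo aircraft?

No

With oral LD50 27.5 mg/kg (< 50 mg/kg), the laboratory reagent falls in Class 6.1.
With oral LD50 25.6 mg/kg (< 50 mg/kg), the fumigant tablets fall in Class 6.1.
Insecticide concentrate: oral LD50 41.3 mg/kg < 50 mg/kg → Class 6.1 (Toxic).
Class 6.1 net quantity: 88.33 kg + (two 47.92 kg packs = 95.84 kg) + (two 66.67 kg packs = 133.34 kg) = 317.51 kg.
317.51 kg exceeds the cargo aircraft limit of 250 kg for Class 6.1.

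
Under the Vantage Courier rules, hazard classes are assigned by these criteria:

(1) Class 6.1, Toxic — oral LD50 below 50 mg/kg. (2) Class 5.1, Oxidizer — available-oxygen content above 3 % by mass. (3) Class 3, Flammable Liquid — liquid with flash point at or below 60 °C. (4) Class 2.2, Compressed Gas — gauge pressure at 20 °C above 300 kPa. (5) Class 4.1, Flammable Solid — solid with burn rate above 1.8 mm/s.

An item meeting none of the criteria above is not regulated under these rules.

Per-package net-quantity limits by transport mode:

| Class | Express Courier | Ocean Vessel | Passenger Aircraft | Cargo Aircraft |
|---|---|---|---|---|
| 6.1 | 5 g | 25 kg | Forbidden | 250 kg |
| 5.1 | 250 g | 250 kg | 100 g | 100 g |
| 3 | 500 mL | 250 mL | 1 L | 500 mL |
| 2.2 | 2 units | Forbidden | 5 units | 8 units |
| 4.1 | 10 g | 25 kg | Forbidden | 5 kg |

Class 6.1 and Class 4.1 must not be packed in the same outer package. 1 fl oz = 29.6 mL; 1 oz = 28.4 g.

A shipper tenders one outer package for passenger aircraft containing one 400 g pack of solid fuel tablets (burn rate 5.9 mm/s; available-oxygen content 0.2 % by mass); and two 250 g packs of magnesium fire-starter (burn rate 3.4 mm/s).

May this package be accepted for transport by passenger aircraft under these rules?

No

With burn rate 5.9 mm/s (> 1.8 mm/s), the solid fuel tablets fall in Class 4.1.
The magnesium fire-starter has burn rate 3.4 mm/s, which is > 1.8 mm/s, so it is Class 4.1 (Flammable Solid).
Total Class 4.1: 400 g + (two 250 g packs = 500 g) = 900 g.
By passenger aircraft, Class 4.1 is Forbidden regardless of quantity.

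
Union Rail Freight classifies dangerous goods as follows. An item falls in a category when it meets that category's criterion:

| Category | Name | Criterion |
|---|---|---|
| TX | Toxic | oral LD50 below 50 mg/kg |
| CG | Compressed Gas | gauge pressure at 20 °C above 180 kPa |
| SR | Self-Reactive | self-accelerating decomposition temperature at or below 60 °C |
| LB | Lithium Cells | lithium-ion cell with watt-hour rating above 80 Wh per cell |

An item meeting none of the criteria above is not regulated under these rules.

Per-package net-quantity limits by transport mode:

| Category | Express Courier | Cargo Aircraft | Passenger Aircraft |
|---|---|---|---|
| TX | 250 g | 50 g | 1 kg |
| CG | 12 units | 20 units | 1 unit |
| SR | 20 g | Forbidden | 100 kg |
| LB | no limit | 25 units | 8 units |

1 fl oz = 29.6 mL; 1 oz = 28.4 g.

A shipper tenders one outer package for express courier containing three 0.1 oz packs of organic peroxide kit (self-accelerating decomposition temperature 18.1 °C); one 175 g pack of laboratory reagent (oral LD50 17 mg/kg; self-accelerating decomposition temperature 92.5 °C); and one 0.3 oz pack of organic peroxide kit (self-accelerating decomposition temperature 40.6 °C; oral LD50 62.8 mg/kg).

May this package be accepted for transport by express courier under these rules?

Yes

With self-accelerating decomposition temperature 18.1 °C (≤ 60 °C), the organic peroxide kit falls in Category SR.
Laboratory reagent: oral LD50 17 mg/kg < 50 mg/kg → Category TX (Toxic).
Self-accelerating decomposition temperature 40.6 °C meets the Category SR criterion (Self-Reactive), so the organic peroxide kit is Category SR.
Category TX quantity: 175 g.
175 g ≤ 250 g (express courier limit, Category TX) — within limit.
Category SR net quantity: (three 0.1 oz packs = 8.52 g) + (one 0.3 oz pack = 8.52 g) = 17.04 g.
That is within the Category SR express courier limit of 20 g.
Every hazard category is within its express courier limit and no segregation rule is violated.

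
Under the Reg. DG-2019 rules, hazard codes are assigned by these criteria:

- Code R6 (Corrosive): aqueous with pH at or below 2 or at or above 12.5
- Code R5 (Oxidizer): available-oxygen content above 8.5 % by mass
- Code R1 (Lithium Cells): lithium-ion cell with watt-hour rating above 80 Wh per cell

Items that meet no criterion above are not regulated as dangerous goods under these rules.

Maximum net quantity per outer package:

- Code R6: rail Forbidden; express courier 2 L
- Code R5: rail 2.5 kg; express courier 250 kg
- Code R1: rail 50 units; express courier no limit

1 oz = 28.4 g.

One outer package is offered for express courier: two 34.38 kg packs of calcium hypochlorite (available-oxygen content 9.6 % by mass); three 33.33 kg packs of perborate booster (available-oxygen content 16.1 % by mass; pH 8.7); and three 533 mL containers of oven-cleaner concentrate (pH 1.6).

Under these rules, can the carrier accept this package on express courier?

Calcium hypochlorite: available-oxygen content 9.6 % by mass > 8.5 % by mass → Code R5 (Oxidizer).
The perborate booster has available-oxygen content 16.1 % by mass, which is > 8.5 % by mass, so it is Code R5 (Oxidizer).
pH 1.6 meets the Code R6 criterion (Corrosive), so the oven-cleaner concentrate is Code R6.
Code R6 quantity: three 533 mL containers = 1.599 L.
1.599 L ≤ 2 L (express courier limit, Code R6) — within limit.
Code R5 net quantity: (two 34.38 kg packs = 68.76 kg) + (three 33.33 kg packs = 99.99 kg) = 168.75 kg.
168.75 kg is within the express courier limit of 250 kg for Code R5.
Every hazard code is within its express courier limit and no segregation rule is violated.

Yes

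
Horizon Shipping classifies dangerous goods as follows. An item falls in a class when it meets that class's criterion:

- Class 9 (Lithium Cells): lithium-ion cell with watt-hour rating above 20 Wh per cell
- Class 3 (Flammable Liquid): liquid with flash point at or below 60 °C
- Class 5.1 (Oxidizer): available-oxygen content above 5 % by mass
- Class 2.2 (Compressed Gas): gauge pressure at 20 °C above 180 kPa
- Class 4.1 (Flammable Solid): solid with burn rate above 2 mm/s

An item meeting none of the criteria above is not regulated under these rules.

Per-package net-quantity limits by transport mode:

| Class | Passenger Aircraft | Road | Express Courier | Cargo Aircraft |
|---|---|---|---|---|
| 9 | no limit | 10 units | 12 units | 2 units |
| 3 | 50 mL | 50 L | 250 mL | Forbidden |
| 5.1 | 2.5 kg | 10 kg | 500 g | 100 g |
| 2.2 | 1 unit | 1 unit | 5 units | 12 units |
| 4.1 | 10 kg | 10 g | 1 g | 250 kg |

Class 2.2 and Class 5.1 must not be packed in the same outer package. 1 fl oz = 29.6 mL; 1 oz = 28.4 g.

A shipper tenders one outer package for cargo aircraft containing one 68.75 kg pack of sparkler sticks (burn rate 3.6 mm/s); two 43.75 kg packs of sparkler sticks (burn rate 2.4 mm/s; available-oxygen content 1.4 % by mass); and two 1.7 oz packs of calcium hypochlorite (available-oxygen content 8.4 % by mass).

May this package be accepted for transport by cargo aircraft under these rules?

Sparkler sticks: burn rate 3.6 mm/s > 2 mm/s → Class 4.1 (Flammable Solid).
Sparkler sticks: burn rate 2.4 mm/s > 2 mm/s → Class 4.1 (Flammable Solid).
Calcium hypochlorite: available-oxygen content 8.4 % by mass > 5 % by mass → Class 5.1 (Oxidizer).
Total Class 4.1: 68.75 kg + (two 43.75 kg packs = 87.5 kg) = 156.25 kg.
156.25 kg is within the cargo aircraft limit of 250 kg for Class 4.1.
Class 5.1 quantity: two 1.7 oz packs = 96.56 g.
That is within the Class 5.1 cargo aircraft limit of 100 g.
The segregation rule (Class 2.2 with Class 5.1) does not apply to Class 4.1 with Class 5.1.
Every hazard class is within its cargo aircraft limit and no segregation rule is violated.

Yes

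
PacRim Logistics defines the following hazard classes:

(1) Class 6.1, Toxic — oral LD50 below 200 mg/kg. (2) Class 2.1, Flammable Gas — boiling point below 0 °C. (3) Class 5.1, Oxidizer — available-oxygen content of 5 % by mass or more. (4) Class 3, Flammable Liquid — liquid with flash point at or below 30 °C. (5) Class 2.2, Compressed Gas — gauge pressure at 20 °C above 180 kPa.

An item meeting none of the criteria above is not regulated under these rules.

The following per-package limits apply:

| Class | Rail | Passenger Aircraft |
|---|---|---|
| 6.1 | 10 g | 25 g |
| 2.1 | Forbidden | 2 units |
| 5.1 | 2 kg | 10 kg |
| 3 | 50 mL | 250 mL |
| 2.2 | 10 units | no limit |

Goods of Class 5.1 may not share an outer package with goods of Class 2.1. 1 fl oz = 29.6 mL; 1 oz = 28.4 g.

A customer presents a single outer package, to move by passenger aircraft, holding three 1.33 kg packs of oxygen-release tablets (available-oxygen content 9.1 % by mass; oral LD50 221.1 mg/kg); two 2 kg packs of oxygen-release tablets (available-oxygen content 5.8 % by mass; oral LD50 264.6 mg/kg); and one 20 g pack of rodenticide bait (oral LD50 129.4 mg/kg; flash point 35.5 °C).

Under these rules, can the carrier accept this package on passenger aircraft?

Available-oxygen content 9.1 % by mass meets the Class 5.1 criterion (Oxidizer), so the oxygen-release tablets are Class 5.1.
Oxygen-release tablets: available-oxygen content 5.8 % by mass ≥ 5 % by mass → Class 5.1 (Oxidizer).
With oral LD50 129.4 mg/kg (< 200 mg/kg), the rodenticide bait falls in Class 6.1.
Total Class 5.1: (three 1.33 kg packs = 3.99 kg) + (two 2 kg packs = 4 kg) = 7.99 kg.
That is within the Class 5.1 passenger aircraft limit of 10 kg.
Class 6.1 quantity: 20 g.
That is within the Class 6.1 passenger aircraft limit of 25 g.
The segregation rule (Class 5.1 with Class 2.1) does not apply to Class 5.1 with Class 6.1.
Every hazard class is within its passenger aircraft limit and no segregation rule is violated.

Yes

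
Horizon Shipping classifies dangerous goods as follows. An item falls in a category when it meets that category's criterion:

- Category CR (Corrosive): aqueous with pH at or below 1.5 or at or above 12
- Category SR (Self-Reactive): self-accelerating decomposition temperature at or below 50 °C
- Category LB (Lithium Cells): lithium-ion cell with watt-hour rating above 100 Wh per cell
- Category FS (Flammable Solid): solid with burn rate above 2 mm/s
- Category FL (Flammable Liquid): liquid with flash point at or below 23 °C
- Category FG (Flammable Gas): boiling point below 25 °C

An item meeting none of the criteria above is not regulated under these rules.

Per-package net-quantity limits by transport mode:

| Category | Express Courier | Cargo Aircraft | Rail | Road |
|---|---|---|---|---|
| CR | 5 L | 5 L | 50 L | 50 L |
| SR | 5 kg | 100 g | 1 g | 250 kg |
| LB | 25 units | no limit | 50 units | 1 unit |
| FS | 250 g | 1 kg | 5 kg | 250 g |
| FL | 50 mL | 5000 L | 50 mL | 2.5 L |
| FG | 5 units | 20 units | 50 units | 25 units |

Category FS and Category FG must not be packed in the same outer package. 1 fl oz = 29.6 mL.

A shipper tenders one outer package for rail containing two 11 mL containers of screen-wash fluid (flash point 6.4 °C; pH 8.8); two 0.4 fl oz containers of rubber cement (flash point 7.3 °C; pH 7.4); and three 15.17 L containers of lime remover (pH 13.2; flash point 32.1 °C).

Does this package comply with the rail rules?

Yes

With flash point 6.4 °C (≤ 23 °C), the screen-wash fluid falls in Category FL.
The rubber cement has flash point 7.3 °C, which is ≤ 23 °C, so it is Category FL (Flammable Liquid).
Lime remover: pH 13.2 ≥ 12 → Category CR (Corrosive).
Total Category FL: (two 11 mL containers = 22 mL) + (two 0.4 fl oz containers = 23.68 mL) = 45.68 mL.
45.68 mL ≤ 50 mL (rail limit, Category FL) — within limit.
Category CR quantity: three 15.17 L containers = 45.51 L.
45.51 L ≤ 50 L (rail limit, Category CR) — within limit.
The segregation rule (Category FS with Category FG) does not apply to Category FL with Category CR.
Every hazard category is within its rail limit and no segregation rule is violated.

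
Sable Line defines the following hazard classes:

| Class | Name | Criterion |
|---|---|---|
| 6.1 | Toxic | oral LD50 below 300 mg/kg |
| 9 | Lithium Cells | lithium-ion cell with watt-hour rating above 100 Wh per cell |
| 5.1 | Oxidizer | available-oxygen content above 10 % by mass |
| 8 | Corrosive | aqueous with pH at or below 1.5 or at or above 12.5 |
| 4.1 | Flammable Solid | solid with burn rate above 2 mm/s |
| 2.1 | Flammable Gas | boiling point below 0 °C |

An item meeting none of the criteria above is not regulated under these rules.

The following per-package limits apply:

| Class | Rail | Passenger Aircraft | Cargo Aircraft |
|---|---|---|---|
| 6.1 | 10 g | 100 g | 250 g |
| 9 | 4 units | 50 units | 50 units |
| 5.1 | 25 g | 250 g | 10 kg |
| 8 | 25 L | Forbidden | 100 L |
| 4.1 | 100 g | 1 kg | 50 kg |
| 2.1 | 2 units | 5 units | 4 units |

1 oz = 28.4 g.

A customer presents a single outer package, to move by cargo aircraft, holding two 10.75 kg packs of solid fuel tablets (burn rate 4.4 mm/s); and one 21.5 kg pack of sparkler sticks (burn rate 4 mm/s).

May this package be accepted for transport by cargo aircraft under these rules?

Yes

The solid fuel tablets have burn rate 4.4 mm/s, which is > 2 mm/s, so they are Class 4.1 (Flammable Solid).
Burn rate 4 mm/s meets the Class 4.1 criterion (Flammable Solid), so the sparkler sticks are Class 4.1.
Total Class 4.1: (two 10.75 kg packs = 21.5 kg) + 21.5 kg = 43 kg.
43 kg is within the cargo aircraft limit of 50 kg for Class 4.1.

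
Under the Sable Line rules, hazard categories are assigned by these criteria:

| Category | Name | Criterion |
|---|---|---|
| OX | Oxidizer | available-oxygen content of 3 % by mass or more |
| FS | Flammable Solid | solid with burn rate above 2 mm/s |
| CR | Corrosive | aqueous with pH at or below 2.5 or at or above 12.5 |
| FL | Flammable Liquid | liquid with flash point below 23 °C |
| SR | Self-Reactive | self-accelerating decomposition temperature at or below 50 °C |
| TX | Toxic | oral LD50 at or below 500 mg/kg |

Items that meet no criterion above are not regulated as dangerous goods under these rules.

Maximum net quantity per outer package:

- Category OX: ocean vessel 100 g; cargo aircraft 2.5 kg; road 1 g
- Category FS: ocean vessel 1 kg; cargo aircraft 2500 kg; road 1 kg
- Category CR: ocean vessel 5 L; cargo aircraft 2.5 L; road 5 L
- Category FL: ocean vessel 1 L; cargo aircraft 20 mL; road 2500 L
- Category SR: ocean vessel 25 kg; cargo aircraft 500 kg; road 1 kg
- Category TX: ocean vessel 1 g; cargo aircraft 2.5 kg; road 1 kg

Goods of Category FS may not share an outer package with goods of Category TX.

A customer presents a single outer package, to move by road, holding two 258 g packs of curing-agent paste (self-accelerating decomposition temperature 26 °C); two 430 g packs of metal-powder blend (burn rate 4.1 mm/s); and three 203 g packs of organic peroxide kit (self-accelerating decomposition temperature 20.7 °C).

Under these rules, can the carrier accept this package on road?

With self-accelerating decomposition temperature 26 °C (≤ 50 °C), the curing-agent paste falls in Category SR.
With burn rate 4.1 mm/s (> 2 mm/s), the metal-powder blend falls in Category FS.
With self-accelerating decomposition temperature 20.7 °C (≤ 50 °C), the organic peroxide kit falls in Category SR.
Category SR net quantity: (two 258 g packs = 516 g) + (three 203 g packs = 609 g) = 1.125 kg.
That exceeds the Category SR road limit of 1 kg.
Category FS quantity: two 430 g packs = 860 g.
860 g ≤ 1 kg (road limit, Category FS) — within limit.
The segregation rule (Category FS with Category TX) does not apply to Category SR with Category FS.

No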